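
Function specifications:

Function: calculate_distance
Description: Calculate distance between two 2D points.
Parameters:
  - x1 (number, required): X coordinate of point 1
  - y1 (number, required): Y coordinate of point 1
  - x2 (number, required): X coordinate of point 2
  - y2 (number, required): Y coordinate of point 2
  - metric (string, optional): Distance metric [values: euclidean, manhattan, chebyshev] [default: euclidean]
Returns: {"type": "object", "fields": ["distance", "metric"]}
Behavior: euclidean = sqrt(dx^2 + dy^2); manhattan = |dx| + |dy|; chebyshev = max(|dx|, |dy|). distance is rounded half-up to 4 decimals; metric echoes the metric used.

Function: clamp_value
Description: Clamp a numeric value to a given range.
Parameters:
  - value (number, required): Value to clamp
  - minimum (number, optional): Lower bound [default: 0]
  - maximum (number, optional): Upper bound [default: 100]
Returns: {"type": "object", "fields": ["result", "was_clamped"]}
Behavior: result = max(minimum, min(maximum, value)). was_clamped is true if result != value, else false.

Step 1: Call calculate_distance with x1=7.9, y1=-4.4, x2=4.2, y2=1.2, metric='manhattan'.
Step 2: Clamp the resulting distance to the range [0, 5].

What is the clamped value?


Step 1: calculate_distance (manhattan)
  |dx| = |4.2 - 7.9| = 3.7; |dy| = |1.2 - -4.4| = 5.6
  manhattan: 3.7 + 5.6 = 9.3
  Round to 4 decimals: 9.3
  -> distance = 9.3
Step 2: clamp_value(value=9.3, minimum=0, maximum=5)
  result = max(0, min(5, 9.3)) = max(0, 5) = 5
  was_clamped = (5 != 9.3) = true
  -> result = 5
5


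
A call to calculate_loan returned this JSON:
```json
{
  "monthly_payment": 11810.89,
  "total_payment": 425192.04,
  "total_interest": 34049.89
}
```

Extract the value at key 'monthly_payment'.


11810.89


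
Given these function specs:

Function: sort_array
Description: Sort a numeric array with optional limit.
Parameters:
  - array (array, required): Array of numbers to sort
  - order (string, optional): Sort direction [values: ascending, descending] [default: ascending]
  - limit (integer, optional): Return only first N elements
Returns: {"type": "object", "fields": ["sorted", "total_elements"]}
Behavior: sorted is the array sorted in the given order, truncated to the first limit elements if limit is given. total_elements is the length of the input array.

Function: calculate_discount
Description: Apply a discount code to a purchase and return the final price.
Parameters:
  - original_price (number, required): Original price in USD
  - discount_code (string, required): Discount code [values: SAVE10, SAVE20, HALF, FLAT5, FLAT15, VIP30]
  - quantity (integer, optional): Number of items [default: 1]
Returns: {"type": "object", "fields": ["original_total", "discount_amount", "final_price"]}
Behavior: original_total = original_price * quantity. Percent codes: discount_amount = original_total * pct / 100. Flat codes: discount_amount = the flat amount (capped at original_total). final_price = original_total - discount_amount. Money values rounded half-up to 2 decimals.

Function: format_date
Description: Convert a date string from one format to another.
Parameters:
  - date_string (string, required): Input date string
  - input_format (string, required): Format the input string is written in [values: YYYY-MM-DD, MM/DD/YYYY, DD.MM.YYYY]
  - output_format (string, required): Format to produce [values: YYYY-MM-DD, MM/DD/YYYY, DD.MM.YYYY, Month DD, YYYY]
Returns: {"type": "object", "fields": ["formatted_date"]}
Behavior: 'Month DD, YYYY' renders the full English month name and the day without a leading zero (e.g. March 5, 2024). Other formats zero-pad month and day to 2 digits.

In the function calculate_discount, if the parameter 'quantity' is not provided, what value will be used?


The calculate_discount spec declares:
  - quantity (integer, optional): Number of items [default: 1]
Default:
1


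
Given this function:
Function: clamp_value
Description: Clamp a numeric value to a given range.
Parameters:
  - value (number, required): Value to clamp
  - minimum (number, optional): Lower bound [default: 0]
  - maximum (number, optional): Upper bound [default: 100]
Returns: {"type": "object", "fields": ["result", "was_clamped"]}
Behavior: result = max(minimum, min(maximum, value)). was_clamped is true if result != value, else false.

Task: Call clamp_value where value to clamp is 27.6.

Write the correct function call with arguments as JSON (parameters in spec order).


Mapping each described value to its parameter name:
  'Value to clamp' -> value = 27.6
clamp_value({"value": 27.6})


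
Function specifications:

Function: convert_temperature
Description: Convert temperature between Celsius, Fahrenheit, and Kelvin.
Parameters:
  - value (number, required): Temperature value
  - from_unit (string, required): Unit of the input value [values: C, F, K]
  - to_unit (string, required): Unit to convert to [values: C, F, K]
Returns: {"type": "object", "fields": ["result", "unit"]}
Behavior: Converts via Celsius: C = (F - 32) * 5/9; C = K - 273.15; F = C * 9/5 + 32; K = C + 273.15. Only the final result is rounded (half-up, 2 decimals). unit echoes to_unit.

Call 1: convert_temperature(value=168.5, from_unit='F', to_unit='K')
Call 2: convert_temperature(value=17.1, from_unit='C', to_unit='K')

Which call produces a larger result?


Call 1:
  To C: (168.5 - 32) * 5/9 = 75.833333
  To K: 75.833333 + 273.15 = 348.983333
  Round to 2 decimals: 348.98
  -> 348.98 K
Call 2:
  Input already in C: 17.1
  To K: 17.1 + 273.15 = 290.25
  Round to 2 decimals: 290.25
  -> 290.25 K
Call 1 (348.98 K)


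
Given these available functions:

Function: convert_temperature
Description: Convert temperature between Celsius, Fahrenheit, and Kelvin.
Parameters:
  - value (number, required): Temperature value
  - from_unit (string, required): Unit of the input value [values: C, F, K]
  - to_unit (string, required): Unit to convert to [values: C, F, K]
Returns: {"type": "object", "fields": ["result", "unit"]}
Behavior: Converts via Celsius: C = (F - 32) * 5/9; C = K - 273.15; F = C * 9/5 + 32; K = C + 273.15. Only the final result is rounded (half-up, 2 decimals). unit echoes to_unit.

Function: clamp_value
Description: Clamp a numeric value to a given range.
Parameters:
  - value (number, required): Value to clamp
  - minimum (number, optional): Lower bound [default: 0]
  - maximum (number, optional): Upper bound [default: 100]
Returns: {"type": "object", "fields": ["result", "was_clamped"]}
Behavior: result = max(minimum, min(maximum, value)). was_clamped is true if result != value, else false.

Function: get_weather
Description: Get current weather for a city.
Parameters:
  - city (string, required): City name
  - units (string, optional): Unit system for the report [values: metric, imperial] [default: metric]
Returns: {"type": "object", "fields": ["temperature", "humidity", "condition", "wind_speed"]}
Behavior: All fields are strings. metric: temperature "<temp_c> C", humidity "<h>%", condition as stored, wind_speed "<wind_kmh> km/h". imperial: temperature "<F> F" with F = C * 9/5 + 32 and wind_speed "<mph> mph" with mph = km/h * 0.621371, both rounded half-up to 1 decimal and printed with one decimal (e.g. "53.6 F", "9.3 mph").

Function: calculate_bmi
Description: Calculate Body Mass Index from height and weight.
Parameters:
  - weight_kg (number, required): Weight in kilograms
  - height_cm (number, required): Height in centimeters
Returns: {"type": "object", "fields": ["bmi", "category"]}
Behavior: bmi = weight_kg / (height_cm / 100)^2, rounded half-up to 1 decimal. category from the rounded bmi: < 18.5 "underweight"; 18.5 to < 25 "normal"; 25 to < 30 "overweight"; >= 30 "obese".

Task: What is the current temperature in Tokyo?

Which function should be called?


The task needs a function whose description is: Get current weather for a city.
get_weather


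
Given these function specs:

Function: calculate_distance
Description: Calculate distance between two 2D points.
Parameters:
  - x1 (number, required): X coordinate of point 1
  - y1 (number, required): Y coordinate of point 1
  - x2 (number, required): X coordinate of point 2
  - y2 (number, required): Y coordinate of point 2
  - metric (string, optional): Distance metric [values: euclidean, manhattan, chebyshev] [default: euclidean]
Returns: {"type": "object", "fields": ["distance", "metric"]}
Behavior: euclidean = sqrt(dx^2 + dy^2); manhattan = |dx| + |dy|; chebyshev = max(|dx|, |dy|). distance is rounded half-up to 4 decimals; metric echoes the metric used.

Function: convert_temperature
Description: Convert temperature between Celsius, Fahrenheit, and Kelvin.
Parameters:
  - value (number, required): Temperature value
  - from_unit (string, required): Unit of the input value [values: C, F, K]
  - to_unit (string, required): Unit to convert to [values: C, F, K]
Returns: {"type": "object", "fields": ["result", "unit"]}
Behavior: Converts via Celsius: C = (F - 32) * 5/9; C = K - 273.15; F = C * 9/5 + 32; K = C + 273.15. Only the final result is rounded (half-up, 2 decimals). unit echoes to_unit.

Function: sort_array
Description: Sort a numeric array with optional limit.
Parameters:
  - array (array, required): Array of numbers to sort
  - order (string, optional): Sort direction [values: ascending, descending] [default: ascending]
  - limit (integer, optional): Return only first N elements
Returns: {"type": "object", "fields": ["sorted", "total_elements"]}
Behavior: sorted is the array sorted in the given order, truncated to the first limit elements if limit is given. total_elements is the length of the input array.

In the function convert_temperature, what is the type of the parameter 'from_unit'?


The convert_temperature spec declares:
  - from_unit (string, required): Unit of the input value [values: C, F, K]
Type:
string


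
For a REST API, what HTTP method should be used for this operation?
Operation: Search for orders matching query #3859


GET = read, POST = create, PUT = update/replace, DELETE = remove
This operation is a read.
GET


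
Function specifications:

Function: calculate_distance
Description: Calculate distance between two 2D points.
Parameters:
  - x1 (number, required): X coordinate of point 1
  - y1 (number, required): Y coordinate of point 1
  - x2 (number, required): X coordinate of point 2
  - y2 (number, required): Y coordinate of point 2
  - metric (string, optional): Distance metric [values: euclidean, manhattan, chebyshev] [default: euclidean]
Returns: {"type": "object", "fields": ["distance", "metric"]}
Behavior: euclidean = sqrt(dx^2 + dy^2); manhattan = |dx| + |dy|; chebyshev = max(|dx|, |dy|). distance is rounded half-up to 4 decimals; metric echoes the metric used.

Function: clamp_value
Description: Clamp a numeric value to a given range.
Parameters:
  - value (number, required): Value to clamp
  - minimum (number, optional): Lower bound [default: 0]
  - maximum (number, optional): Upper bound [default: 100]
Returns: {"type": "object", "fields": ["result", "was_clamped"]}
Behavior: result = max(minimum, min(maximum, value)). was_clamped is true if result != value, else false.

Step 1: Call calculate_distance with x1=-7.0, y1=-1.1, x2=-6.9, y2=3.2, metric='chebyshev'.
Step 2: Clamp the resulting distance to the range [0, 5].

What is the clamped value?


Step 1: calculate_distance (chebyshev)
  |dx| = |-6.9 - -7| = 0.1; |dy| = |3.2 - -1.1| = 4.3
  chebyshev: max(0.1, 4.3) = 4.3
  Round to 4 decimals: 4.3
  -> distance = 4.3
Step 2: clamp_value(value=4.3, minimum=0, maximum=5)
  result = max(0, min(5, 4.3)) = max(0, 4.3) = 4.3
  was_clamped = (4.3 != 4.3) = false
  -> result = 4.3
4.3


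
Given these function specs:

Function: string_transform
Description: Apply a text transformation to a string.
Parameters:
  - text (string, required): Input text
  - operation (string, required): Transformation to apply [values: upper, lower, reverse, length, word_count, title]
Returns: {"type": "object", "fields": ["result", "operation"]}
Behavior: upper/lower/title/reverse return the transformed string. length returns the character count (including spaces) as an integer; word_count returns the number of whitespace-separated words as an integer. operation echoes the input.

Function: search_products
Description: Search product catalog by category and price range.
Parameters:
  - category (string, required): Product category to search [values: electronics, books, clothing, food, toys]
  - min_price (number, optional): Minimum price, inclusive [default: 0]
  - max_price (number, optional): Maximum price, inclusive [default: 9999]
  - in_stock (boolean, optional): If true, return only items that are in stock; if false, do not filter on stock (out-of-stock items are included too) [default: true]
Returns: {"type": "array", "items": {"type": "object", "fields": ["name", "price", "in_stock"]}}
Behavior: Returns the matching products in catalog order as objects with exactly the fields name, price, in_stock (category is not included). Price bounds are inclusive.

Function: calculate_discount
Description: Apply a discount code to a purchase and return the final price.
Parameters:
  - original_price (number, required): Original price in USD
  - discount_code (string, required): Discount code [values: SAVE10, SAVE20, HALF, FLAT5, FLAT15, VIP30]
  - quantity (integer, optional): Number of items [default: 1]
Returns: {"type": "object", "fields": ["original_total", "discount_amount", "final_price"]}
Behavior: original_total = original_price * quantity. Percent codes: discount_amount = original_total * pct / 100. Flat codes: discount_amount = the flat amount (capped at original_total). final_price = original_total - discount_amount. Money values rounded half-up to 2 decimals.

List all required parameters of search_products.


Parameters of search_products and their required/optional flag:
  category: required
  min_price: optional
  max_price: optional
  in_stock: optional
category


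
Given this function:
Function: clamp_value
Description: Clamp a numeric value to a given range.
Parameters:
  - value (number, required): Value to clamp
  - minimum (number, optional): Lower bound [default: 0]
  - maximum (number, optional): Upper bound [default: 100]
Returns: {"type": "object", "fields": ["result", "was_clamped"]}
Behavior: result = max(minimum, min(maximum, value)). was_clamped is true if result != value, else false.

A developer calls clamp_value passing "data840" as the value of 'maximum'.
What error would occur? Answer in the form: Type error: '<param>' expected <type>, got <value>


Spec: 'maximum' is declared as number; "data840" is a string.
Type error: 'maximum' expected number, got "data840"


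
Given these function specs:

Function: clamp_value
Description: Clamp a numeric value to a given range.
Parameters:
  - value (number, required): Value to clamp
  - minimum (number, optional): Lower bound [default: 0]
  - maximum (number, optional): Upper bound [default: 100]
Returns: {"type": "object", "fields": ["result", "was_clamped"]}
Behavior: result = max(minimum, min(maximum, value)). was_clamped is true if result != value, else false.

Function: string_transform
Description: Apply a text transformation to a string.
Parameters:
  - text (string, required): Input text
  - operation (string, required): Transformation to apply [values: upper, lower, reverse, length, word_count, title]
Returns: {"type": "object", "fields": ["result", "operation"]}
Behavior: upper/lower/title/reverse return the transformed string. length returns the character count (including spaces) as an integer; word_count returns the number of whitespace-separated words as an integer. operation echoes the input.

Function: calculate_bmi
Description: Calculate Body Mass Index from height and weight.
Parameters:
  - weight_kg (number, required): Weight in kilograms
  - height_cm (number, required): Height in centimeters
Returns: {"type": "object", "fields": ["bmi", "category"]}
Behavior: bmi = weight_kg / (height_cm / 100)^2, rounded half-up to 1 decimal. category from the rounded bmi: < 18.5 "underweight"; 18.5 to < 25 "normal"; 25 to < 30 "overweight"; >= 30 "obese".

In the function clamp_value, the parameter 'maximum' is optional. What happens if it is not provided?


The clamp_value spec declares:
  - maximum (number, optional): Upper bound [default: 100]
It defaults to 100


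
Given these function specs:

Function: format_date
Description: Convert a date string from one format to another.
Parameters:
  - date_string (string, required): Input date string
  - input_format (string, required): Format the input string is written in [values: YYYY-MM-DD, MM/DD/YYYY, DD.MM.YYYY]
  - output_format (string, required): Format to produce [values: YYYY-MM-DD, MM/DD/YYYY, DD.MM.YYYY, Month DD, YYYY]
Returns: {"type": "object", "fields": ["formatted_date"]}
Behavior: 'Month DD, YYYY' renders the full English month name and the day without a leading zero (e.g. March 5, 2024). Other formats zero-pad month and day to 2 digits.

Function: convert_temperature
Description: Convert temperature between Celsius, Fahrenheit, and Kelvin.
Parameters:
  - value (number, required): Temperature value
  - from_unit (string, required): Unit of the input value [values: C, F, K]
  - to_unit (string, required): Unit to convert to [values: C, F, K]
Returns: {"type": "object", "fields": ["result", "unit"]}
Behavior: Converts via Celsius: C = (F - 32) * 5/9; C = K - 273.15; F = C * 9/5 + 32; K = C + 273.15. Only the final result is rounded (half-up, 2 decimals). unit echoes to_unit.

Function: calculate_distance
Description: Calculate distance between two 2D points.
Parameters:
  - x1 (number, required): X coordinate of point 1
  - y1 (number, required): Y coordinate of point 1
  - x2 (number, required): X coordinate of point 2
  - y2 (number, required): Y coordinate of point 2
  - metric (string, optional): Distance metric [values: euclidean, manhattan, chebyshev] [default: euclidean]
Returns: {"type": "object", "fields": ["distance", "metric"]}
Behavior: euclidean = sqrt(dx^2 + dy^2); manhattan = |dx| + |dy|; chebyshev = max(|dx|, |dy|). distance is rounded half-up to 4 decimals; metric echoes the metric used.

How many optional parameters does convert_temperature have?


Parameters of convert_temperature: value (required), from_unit (required), to_unit (required)
Optional count:
0


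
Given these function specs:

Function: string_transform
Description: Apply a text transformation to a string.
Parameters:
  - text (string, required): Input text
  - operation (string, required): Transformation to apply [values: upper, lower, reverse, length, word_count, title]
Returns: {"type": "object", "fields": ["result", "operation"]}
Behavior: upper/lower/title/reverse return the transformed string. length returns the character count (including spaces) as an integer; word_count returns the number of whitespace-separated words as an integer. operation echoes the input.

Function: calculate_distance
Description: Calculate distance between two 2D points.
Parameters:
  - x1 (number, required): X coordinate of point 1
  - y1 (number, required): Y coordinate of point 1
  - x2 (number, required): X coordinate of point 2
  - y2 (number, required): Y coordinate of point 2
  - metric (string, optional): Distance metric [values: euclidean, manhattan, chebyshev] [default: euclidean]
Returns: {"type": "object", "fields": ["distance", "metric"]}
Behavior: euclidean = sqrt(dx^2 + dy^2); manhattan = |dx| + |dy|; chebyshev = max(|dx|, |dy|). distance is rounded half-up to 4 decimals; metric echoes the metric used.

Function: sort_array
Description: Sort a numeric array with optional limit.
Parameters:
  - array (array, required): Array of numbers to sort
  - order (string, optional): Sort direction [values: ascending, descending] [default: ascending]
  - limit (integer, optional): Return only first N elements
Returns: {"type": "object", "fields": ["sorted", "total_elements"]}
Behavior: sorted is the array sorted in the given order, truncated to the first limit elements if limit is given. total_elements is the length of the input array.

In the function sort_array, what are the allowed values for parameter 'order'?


The sort_array spec declares:
  - order (string, optional): Sort direction [values: ascending, descending] [default: ascending]
Allowed values:
ascending, descending


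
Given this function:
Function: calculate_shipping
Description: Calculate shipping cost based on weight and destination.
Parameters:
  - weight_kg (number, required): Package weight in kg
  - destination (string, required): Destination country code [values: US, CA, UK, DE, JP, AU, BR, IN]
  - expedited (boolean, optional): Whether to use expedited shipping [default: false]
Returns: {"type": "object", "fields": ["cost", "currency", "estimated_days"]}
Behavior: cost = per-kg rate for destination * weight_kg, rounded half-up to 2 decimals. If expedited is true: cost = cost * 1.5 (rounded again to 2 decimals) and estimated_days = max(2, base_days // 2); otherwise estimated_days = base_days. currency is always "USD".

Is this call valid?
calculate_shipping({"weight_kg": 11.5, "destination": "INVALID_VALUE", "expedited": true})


Checking parameter values...
Parameter 'destination' has value 'INVALID_VALUE' not in allowed: US, CA, UK, DE, JP, AU, BR, IN
Invalid - 'destination' must be one of US, CA, UK, DE, JP, AU, BR, IN


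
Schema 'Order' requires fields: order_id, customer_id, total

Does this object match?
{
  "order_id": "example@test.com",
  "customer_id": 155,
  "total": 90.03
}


Checking required fields... All present.
Valid - all required fields present


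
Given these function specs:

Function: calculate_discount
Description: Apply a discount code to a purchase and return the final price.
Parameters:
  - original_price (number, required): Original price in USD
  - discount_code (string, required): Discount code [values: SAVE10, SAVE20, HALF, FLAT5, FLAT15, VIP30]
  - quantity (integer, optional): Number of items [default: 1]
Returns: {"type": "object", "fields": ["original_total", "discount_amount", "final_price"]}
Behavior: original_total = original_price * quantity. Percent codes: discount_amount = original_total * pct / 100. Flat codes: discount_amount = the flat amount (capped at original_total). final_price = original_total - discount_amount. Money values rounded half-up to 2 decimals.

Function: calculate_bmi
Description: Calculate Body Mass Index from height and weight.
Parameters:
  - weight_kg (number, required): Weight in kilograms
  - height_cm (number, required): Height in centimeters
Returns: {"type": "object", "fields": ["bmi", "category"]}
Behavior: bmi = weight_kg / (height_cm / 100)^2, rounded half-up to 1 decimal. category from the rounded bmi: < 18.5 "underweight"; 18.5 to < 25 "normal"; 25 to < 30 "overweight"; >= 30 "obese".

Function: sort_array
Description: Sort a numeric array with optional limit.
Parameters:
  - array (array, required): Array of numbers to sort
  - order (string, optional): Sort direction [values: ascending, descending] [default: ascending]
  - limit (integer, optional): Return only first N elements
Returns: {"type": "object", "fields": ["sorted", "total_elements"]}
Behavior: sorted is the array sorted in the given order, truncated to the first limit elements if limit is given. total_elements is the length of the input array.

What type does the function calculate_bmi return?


The calculate_bmi spec declares Returns: {"type": "object", "fields": ["bmi", "category"]}
Type:
object


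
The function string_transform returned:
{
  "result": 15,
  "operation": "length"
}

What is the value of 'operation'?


length


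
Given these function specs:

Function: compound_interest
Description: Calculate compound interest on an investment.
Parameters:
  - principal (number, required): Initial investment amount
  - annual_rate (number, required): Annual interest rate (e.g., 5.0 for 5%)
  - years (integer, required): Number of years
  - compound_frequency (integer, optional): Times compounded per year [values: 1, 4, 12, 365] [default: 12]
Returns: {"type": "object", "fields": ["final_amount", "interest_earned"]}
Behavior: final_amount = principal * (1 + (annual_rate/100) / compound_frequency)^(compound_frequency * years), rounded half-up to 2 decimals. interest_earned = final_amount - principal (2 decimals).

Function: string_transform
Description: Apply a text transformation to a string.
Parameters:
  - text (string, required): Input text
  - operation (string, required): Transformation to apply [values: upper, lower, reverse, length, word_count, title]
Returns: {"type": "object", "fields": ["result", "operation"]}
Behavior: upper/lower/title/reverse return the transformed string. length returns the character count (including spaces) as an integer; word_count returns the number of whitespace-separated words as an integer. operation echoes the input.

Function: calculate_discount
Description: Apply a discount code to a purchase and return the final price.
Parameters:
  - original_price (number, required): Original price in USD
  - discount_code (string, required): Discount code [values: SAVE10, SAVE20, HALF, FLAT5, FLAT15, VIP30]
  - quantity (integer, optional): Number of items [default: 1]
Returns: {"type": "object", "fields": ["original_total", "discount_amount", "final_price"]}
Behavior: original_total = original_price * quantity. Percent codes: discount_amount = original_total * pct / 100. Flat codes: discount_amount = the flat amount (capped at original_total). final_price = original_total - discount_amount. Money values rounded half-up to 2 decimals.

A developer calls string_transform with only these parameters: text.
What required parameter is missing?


Required parameters: text, operation
Provided: text
Missing: operation
operation


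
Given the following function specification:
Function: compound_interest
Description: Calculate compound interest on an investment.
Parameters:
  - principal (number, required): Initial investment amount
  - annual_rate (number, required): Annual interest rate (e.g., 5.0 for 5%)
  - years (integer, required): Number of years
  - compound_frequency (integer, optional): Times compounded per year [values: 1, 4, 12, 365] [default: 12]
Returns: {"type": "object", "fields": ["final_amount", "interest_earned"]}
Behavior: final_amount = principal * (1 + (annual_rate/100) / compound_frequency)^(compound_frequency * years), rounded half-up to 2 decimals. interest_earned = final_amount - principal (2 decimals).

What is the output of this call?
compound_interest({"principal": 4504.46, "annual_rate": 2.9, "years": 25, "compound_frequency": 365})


rate per period = 2.9/100/365 = 0.000079452055 (keep full precision); periods = 365 * 25 = 9125
(1 + 0.000079452055)^9125 = 2.06467164
final_amount = 4504.46 * 2.06467164 = 9300.230801 -> 9300.23
interest_earned = 9300.23 - 4504.46 = 4795.77
Output:
{"final_amount": 9300.23, "interest_earned": 4795.77}


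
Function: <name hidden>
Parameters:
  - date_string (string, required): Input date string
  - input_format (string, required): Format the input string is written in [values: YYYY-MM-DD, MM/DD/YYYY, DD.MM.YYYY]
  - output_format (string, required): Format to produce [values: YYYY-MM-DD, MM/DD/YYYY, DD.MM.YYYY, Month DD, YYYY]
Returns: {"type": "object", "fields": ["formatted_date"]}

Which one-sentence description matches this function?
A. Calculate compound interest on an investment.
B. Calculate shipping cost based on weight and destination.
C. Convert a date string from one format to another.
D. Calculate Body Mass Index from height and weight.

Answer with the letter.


Parameters date_string, input_format, output_format and return ["formatted_date"] fit: Convert a date string from one format to another.
C


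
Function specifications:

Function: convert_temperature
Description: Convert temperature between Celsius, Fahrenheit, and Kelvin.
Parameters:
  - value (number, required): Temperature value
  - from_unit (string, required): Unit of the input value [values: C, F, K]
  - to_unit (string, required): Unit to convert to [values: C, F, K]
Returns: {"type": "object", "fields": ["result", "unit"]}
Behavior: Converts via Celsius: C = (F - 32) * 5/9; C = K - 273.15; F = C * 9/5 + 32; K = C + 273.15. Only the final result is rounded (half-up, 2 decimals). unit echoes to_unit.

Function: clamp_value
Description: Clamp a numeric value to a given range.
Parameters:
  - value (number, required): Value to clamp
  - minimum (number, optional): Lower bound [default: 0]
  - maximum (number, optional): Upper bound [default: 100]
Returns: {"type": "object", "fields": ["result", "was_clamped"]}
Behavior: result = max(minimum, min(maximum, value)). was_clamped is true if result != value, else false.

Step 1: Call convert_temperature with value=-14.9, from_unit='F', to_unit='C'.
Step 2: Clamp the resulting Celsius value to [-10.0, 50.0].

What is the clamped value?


Step 1: convert_temperature(value=-14.9, from_unit=F, to_unit=C)
  To C: (-14.9 - 32) * 5/9 = -26.055556
  Target is C: -26.055556
  Round to 2 decimals: -26.06
  -> result = -26.06 C
Step 2: clamp_value(value=-26.06, minimum=-10.0, maximum=50.0)
  result = max(-10.0, min(50.0, -26.06)) = max(-10.0, -26.06) = -10.0
  was_clamped = (-10.0 != -26.06) = true
  -> result = -10.0
-10.0


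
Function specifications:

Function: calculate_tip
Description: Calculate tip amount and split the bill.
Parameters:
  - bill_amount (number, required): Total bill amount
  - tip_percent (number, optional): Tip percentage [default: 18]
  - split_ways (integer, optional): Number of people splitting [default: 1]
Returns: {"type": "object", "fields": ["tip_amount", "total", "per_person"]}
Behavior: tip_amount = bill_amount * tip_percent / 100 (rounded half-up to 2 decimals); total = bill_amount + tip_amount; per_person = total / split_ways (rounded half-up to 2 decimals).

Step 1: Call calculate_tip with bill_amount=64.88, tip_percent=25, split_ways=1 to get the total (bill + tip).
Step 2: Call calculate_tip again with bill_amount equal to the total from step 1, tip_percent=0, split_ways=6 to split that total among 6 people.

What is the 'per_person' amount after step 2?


Step 1: calculate_tip(bill_amount=64.88, tip_percent=25, split_ways=1)
  tip_amount = 64.88 * 25/100 = 16.22 -> 16.22
  total = 64.88 + 16.22 = 81.10
  per_person = 81.10 / 1 = 81.1 -> 81.10
  -> total = 81.10
Step 2: calculate_tip(bill_amount=81.1, tip_percent=0, split_ways=6)
  tip_amount = 81.1 * 0/100 = 0 -> 0.00
  total = 81.1 + 0.00 = 81.10
  per_person = 81.10 / 6 = 13.516667 -> 13.52
  -> per_person = 13.52
$13.52


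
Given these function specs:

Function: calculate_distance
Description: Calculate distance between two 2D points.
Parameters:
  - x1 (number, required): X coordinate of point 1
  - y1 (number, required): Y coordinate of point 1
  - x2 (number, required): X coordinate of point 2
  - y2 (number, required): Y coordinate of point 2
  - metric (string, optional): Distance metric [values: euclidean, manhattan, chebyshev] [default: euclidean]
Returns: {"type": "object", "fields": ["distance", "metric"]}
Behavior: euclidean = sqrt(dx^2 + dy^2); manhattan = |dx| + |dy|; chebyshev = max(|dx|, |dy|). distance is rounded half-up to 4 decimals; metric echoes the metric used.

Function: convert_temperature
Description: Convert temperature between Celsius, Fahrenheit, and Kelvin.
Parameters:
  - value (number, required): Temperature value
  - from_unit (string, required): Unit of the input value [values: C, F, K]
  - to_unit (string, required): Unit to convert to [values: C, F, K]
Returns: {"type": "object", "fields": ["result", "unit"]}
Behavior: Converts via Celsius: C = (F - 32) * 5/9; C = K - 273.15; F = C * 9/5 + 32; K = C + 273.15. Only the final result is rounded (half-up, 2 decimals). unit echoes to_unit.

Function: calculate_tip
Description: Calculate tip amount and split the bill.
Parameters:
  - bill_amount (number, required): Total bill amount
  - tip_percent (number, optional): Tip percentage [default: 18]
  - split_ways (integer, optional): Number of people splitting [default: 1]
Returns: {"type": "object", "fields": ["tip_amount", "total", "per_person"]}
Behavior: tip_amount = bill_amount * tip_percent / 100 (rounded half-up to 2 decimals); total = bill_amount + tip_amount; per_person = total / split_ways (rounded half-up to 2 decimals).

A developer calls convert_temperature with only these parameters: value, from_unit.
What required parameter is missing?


Required parameters: value, from_unit, to_unit
Provided: value, from_unit
Missing: to_unit
to_unit


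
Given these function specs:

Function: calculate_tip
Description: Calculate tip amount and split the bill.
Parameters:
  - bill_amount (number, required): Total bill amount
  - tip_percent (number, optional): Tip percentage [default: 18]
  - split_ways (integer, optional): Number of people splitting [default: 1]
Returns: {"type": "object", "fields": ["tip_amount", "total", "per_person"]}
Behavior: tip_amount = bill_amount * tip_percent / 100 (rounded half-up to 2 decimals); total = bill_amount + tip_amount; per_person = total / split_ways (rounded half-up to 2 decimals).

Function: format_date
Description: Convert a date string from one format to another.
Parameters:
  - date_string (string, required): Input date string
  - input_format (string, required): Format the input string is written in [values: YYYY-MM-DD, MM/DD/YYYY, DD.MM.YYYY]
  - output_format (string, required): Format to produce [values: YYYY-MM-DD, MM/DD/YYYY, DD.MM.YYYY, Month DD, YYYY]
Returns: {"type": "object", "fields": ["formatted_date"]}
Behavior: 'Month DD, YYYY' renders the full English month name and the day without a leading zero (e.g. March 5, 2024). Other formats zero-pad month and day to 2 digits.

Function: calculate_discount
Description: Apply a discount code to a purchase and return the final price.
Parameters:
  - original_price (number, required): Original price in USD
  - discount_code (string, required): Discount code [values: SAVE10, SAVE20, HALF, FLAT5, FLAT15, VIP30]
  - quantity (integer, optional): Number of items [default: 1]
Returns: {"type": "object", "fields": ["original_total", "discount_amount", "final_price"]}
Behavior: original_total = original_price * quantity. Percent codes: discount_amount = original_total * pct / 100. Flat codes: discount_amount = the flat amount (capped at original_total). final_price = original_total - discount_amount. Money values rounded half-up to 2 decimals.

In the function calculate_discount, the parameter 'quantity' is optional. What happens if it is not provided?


The calculate_discount spec declares:
  - quantity (integer, optional): Number of items [default: 1]
It defaults to 1


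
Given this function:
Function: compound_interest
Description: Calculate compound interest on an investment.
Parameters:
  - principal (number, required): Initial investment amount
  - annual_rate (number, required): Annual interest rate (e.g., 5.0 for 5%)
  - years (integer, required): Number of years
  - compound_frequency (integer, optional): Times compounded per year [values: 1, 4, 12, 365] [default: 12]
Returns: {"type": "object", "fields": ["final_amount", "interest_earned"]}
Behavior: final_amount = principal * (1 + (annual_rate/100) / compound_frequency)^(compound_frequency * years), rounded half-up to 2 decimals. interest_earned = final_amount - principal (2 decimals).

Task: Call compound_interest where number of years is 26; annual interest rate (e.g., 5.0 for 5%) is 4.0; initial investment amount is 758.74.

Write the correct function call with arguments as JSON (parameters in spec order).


Mapping each described value to its parameter name:
  'Number of years' -> years = 26
  'Annual interest rate (e.g., 5.0 for 5%)' -> annual_rate = 4.0
  'Initial investment amount' -> principal = 758.74
compound_interest({"principal": 758.74, "annual_rate": 4.0, "years": 26})


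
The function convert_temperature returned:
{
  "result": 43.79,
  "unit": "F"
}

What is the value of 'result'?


43.79


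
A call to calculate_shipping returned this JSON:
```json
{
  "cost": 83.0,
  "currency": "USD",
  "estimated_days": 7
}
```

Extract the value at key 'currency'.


USD


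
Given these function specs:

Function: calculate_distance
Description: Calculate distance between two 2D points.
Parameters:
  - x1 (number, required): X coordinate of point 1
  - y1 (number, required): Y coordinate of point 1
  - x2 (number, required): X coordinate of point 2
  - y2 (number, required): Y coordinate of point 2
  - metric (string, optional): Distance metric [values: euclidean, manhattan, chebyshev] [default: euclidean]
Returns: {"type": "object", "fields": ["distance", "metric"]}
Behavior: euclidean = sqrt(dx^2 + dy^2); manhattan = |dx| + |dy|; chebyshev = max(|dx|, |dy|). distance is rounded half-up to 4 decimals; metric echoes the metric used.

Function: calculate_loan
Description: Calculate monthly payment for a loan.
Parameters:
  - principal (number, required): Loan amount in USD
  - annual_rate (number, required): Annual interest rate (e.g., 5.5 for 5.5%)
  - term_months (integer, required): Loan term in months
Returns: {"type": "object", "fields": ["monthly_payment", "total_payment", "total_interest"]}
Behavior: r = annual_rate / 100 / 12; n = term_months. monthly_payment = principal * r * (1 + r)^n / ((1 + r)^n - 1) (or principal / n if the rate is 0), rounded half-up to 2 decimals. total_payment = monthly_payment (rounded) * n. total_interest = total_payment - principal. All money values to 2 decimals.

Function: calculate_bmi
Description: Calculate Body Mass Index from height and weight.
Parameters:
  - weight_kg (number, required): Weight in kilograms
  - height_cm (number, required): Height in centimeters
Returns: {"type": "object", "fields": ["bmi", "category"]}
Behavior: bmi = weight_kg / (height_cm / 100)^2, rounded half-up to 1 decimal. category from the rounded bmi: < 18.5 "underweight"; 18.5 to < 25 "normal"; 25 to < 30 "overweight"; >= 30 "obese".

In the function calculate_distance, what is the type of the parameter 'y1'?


The calculate_distance spec declares:
  - y1 (number, required): Y coordinate of point 1
Type:
number


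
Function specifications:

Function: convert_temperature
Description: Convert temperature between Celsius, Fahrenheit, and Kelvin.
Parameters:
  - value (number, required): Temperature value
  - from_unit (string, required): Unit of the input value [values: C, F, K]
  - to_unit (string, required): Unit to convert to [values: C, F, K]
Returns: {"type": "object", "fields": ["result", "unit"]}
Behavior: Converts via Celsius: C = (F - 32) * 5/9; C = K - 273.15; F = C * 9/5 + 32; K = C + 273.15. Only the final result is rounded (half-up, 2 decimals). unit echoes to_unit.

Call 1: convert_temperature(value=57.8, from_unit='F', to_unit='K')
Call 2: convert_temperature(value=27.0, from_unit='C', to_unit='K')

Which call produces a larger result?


Call 1:
  To C: (57.8 - 32) * 5/9 = 14.333333
  To K: 14.333333 + 273.15 = 287.483333
  Round to 2 decimals: 287.48
  -> 287.48 K
Call 2:
  Input already in C: 27
  To K: 27 + 273.15 = 300.15
  Round to 2 decimals: 300.15
  -> 300.15 K
Call 2 (300.15 K)


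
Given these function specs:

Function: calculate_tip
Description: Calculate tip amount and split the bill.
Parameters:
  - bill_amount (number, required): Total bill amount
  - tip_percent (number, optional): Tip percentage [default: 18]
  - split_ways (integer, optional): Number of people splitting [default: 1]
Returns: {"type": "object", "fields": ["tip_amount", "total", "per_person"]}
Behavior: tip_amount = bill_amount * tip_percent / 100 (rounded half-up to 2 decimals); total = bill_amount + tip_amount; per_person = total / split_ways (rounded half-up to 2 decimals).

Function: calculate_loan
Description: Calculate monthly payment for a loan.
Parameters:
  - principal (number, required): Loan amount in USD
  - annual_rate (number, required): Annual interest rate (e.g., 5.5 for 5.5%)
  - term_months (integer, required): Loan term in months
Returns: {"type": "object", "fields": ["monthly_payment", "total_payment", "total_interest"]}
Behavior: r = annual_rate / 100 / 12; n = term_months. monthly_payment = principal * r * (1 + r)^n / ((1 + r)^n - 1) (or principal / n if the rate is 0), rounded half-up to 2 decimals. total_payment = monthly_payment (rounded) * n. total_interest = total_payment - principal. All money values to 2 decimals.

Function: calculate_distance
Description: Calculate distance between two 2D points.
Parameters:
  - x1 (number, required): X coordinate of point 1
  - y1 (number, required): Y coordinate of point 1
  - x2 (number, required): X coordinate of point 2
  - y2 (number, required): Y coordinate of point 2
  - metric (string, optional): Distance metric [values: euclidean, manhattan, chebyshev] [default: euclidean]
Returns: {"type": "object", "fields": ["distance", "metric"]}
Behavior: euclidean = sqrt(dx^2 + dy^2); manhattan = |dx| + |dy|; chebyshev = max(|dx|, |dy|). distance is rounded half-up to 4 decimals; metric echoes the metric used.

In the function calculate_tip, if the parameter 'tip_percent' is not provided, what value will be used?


The calculate_tip spec declares:
  - tip_percent (number, optional): Tip percentage [default: 18]
Default:
18
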